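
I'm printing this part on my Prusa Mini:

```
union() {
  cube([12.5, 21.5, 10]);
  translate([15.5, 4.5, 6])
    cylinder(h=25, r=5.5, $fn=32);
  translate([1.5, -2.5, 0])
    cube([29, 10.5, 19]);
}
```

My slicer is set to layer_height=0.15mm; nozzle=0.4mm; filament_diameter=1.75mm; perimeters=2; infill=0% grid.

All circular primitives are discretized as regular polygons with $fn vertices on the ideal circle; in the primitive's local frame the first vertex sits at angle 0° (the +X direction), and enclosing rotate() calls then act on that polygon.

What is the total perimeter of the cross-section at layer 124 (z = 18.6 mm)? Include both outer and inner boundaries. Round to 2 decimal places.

At z = 18.6 mm: the cube does not reach this height (z outside [0, 10]); the r=5.5 cylinder at (15.5, 4.5) gives a regular 32-gon of circumradius 5.5 (constant along its height) (perimeter = 2·32·5.500·sin(180°/32) = 34.50 mm); the 29×10.5 cube at (1.5, -2.5) contributes its full rectangle (perimeter 79.00 mm); Combining (union): the regions partially overlap (shared area 82.79 mm²), so the edge portions inside another operand are dropped and the merged outline is re-measured after clipping — boundary = 80.22 mm. Overall, the cross-section is a single solid region. Total boundary length (outer) = 80.22 mm.

80.22 mm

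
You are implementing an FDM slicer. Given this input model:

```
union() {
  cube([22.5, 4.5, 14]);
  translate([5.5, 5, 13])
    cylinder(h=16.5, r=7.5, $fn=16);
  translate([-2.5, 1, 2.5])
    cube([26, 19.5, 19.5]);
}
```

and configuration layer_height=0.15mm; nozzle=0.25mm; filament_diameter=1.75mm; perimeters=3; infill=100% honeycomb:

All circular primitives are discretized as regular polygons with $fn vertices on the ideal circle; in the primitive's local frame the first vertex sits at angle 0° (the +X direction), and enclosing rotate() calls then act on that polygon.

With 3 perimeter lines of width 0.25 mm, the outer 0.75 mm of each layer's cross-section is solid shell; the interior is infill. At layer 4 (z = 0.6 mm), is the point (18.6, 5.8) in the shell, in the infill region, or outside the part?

outside

At z = 0.6 mm: the cube is present — its section is the full 22.5×4.5 rectangle; the cylinder at (5.5, 5) does not reach this height (z outside [13, 29.5]); the cube at (-2.5, 1) does not reach this height (z outside [2.5, 22]); Merging all regions: only the 22.5×4.5 cube is present, so the union is just that shape — 1 connected region. Overall, the cross-section is a single solid region. The nearest boundary edge runs (22.50, 4.50)→(0.00, 4.50); distance from the point to it = 1.30 mm. The point is not inside any of the regions above, so it lies outside the cross-section (1.30 mm from the nearest boundary).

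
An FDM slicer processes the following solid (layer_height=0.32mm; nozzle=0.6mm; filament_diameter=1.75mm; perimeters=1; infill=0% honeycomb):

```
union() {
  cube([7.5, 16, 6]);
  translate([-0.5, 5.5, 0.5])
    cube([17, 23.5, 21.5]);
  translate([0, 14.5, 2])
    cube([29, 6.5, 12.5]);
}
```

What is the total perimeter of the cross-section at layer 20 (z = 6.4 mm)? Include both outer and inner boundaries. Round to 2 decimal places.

At z = 6.4 mm: the cube is not intersected at this z (z outside [0, 6]); the cube at (-0.5, 5.5) is present — its section is the full 17×23.5 rectangle (perimeter 81.00 mm); the 29×6.5 cube at (0, 14.5) contributes its full rectangle (perimeter 71.00 mm); Merging all regions: the regions partially overlap (shared area 107.25 mm²), so the edge portions inside another operand are dropped and the merged outline is re-measured after clipping — boundary = 106.00 mm. Overall, the cross-section is a single solid region. Total boundary length (outer) = 106.00 mm.

106.00 mm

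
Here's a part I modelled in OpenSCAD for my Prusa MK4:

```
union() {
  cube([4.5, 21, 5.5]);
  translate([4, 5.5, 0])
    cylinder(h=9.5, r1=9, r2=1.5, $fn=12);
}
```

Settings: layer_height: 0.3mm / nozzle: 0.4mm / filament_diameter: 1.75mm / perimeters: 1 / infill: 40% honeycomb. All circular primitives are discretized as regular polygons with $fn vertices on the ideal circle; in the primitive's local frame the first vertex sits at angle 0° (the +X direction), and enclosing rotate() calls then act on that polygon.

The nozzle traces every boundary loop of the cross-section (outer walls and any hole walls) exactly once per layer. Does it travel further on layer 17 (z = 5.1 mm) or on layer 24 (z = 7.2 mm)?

layer 17 (z = 5.1 mm)

Layer 17 (z = 5.1): the cube is present — its section is the full 4.5×21 rectangle (perimeter 51.00 mm); the cone at (4, 5.5): at t=0.537 of its height the radius interpolates to r₁+(r₂−r₁)t = 4.974, giving a regular 12-gon of that circumradius (perimeter = 2·12·4.974·sin(180°/12) = 30.89 mm); Taking the union: the regions partially overlap (shared area 38.73 mm²), so the edge portions inside another operand are dropped and the merged outline is re-measured after clipping — boundary = 56.16 mm. So its perimeter = 56.16 mm. Layer 24 (z = 7.2): the cube is absent (z outside [0, 5.5]); the cone at (4, 5.5) (r1=9→r2=1.5) has section circumradius 3.316 here — a regular 12-gon (perimeter = 2·12·3.316·sin(180°/12) = 20.60 mm); Merging all regions: only the cone at (4, 5.5) is present, so the union is just that shape — boundary = 20.60 mm. So its perimeter = 20.60 mm. Layer 17 is larger (56.16 vs 20.60 mm).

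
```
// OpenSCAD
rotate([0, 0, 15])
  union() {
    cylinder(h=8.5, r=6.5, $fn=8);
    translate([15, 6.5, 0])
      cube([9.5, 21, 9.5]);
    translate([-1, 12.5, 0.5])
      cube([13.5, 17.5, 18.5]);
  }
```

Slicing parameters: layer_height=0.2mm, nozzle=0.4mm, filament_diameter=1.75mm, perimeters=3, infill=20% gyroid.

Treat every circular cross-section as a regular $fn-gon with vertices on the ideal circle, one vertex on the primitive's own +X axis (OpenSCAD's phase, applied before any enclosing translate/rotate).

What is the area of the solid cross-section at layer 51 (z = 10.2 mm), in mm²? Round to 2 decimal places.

At z = 10.2 mm: the cylinder does not reach this height (z outside [0, 8.5]); the cube at (15, 6.5) is not intersected at this z (z outside [0, 9.5]); the cube at (-1, 12.5) is present — its section is the full 13.5×17.5 rectangle (area 236.25 mm²); Taking the union: only the 13.5×17.5 cube at (-1, 12.5) is present, so the union is just that shape — area = 236.25 mm²; (whole slice rotated 15° about Z — lengths, areas and connectivity unchanged). Overall, the cross-section is a single solid region. Net area = 236.25 mm².

236.25 mm²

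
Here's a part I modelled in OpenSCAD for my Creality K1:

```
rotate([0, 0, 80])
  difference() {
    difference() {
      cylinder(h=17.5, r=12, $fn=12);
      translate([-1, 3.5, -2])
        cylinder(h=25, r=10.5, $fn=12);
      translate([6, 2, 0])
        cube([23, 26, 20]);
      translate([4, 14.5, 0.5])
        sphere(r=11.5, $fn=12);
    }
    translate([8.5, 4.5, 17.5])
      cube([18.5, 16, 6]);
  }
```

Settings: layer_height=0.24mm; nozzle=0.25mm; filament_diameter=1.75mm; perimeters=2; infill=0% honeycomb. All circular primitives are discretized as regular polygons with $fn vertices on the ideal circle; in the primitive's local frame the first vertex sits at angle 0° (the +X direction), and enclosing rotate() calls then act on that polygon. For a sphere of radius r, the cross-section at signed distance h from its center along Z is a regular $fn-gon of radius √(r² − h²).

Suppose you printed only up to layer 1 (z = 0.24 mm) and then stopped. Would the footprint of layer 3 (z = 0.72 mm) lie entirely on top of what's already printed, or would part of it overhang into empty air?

Compare the two slices. At z = 0.24: the r=12 cylinder gives a regular 12-gon of circumradius 12 (constant along its height) (area = (12/2)·12.000²·sin(360°/12) = 432.00 mm²); the cylinder at (-1, 3.5): section is a regular 12-gon, circumradius r=10.5 (area = (12/2)·10.500²·sin(360°/12) = 330.75 mm²); the cube at (6, 2) is present — its section is the full 23×26 rectangle (area 598.00 mm²); the r=11.5 sphere at (4, 14.5) contributes a regular 12-gon of circumradius √(11.5²−0.26²) = 11.497 (area = (12/2)·11.497²·sin(360°/12) = 396.55 mm²); Subtracting the remaining from the first: starting from the r=12 cylinder (432.00 mm²), the r=10.5 cylinder at (-1, 3.5) partially overlaps it — only the 294.91 mm² overlap (of its 330.75 mm²) is removed, clipping the outline; the 23×26 cube at (6, 2) partially overlaps it — only the 8.52 mm² overlap (of its 598.00 mm²) is removed, clipping the outline; the r=11.5 sphere at (4, 14.5) misses the remaining region (no effect) — area = 128.58 mm²; the cube at (8.5, 4.5) is not intersected at this z (z outside [17.5, 23.5]); After the difference (first − rest): none of the subtracted shapes is present at this height, so the result so far is unchanged — area = 128.58 mm²; (whole slice rotated 80° about Z — lengths, areas and connectivity unchanged). At z = 0.72: the r=12 cylinder gives a regular 12-gon of circumradius 12 (constant along its height) (area = (12/2)·12.000²·sin(360°/12) = 432.00 mm²); the r=10.5 cylinder at (-1, 3.5) contributes a regular 12-gon of circumradius 10.5 (area = (12/2)·10.500²·sin(360°/12) = 330.75 mm²); the cube at (6, 2) (footprint 23×26) is included at this height (area 598.00 mm²); the r=11.5 sphere at (4, 14.5) contributes a regular 12-gon of circumradius √(11.5²−0.22²) = 11.498 (area = (12/2)·11.498²·sin(360°/12) = 396.60 mm²); Taking the first minus the rest: starting from the r=12 cylinder (432.00 mm²), the r=10.5 cylinder at (-1, 3.5) partially overlaps it — only the 294.91 mm² overlap (of its 330.75 mm²) is removed, clipping the outline; the 23×26 cube at (6, 2) partially overlaps it — only the 8.52 mm² overlap (of its 598.00 mm²) is removed, clipping the outline; the r=11.5 sphere at (4, 14.5) misses the remaining region (no effect) — area = 128.58 mm²; the cube at (8.5, 4.5) is absent (z outside [17.5, 23.5]); Taking the first minus the rest: none of the subtracted shapes is present at this height, so that combined region is unchanged — area = 128.58 mm²; (whole slice rotated 80° about Z — lengths, areas and connectivity unchanged). Checking containment: the cross-section at z = 0.72 is a subset of the cross-section at z = 0.24.

entirely on top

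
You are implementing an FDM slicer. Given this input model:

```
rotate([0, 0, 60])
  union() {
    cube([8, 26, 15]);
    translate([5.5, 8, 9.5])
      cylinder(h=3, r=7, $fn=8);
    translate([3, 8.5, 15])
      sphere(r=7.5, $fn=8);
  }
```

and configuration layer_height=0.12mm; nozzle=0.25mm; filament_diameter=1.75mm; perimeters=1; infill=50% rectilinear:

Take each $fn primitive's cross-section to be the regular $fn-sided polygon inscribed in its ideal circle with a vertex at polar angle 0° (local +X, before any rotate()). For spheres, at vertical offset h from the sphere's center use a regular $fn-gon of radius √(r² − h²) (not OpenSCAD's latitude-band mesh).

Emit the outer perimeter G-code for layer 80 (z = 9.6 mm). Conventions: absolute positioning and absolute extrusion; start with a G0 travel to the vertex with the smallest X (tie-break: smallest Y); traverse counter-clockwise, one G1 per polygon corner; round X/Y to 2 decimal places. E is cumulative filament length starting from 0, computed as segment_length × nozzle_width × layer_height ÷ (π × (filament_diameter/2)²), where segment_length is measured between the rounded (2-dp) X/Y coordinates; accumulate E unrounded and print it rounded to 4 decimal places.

At z = 9.6 mm: the cube (footprint 8×26) is included at this height; the r=7 cylinder at (5.5, 8) gives a regular 8-gon of circumradius 7 (constant along its height); the r=7.5 sphere at (3, 8.5) slices to a regular 8-gon of circumradius 5.205 (√(r²−h²) with h=5.4 from center); Merging all regions: the regions partially overlap (shared area 167.51 mm²), so overlapping operands fuse into one piece — 1 connected region; (whole slice rotated 60° about Z — lengths, areas and connectivity unchanged). The outline is a single polygon with 15 vertices. Extrusion per mm of travel: 0.25 × 0.12 / (π × 0.875²) = 0.012473. Accumulating E over each segment gives final E = 0.9177.

G0 X-22.52 Y13.00 Z9.60
G1 X-10.79 Y6.23 E0.1689
G1 X-10.89 Y5.50 E0.1781
G1 X-8.46 Y2.34 E0.2278
G1 X-4.51 Y1.82 E0.2775
G1 X-4.00 Y2.22 E0.2856
G1 X-3.79 Y2.19 E0.2883
G1 X0.00 Y0.00 E0.3428
G1 X4.00 Y6.93 E0.4426
G1 X2.24 Y7.95 E0.4680
G1 X2.58 Y10.57 E0.5010
G1 X-0.68 Y14.83 E0.5679
G1 X-5.99 Y15.52 E0.6347
G1 X-8.09 Y13.91 E0.6677
G1 X-18.52 Y19.93 E0.8179
G1 X-22.52 Y13.00 E0.9177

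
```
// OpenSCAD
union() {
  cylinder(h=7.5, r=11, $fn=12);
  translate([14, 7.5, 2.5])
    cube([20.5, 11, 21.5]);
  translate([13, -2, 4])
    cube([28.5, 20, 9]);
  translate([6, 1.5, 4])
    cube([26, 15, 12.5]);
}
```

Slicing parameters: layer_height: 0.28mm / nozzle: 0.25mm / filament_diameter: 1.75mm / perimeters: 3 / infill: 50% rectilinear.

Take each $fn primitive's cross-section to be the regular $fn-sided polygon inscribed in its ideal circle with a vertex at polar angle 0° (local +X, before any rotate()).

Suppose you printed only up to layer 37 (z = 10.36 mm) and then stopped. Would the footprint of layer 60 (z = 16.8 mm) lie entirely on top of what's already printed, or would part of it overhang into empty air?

Compare the two slices. At z = 10.36: the cylinder is absent (z outside [0, 7.5]); the cube at (14, 7.5) (footprint 20.5×11) is included at this height (area 225.50 mm²); the cube at (13, -2) is present — its section is the full 28.5×20 rectangle (area 570.00 mm²); the cube at (6, 1.5) (footprint 26×15) is included at this height (area 390.00 mm²); Merging all regions: the regions partially overlap — summed areas 1185.50 mm² minus the doubly-counted overlap 500.25 mm² gives 685.25 mm² — area = 685.25 mm². At z = 16.8: the cylinder is absent (z outside [0, 7.5]); the cube at (14, 7.5) is present — its section is the full 20.5×11 rectangle (area 225.50 mm²); the cube at (13, -2) does not reach this height (z outside [4, 13]); the cube at (6, 1.5) does not reach this height (z outside [4, 16.5]); Combining (union): only the 20.5×11 cube at (14, 7.5) is present, so the union is just that shape — area = 225.50 mm². Checking containment: the cross-section at z = 16.8 is a subset of the cross-section at z = 10.36.

entirely on top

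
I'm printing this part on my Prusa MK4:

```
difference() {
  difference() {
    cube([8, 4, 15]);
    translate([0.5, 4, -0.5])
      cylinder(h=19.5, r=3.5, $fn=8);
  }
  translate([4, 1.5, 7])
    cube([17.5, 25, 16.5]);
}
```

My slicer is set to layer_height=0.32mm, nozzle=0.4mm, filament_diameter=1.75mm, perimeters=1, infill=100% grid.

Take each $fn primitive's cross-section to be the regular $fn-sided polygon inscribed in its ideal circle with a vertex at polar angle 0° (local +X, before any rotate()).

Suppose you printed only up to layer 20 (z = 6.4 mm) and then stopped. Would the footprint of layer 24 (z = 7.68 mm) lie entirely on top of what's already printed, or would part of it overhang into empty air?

entirely on top

Compare the two slices. At z = 6.4: the cube (footprint 8×4) is included at this height (area 32.00 mm²); the r=3.5 cylinder at (0.5, 4) gives a regular 8-gon of circumradius 3.5 (constant along its height) (area = (8/2)·3.500²·sin(360°/8) = 34.65 mm²); Subtracting the remaining from the first: starting from the 8×4 cube (32.00 mm²), the r=3.5 cylinder at (0.5, 4) partially overlaps it — only the 10.36 mm² overlap (of its 34.65 mm²) is removed, clipping the outline — area = 21.64 mm²; the cube at (4, 1.5) is not intersected at this z (z outside [7, 23.5]); After the difference (first − rest): none of the subtracted shapes is present at this height, so that combined region is unchanged — area = 21.64 mm². At z = 7.68: the 8×4 cube contributes its full rectangle (area 32.00 mm²); the cylinder at (0.5, 4): section is a regular 8-gon, circumradius r=3.5 (area = (8/2)·3.500²·sin(360°/8) = 34.65 mm²); Taking the first minus the rest: starting from the 8×4 cube (32.00 mm²), the r=3.5 cylinder at (0.5, 4) partially overlaps it — only the 10.36 mm² overlap (of its 34.65 mm²) is removed, clipping the outline — area = 21.64 mm²; the cube at (4, 1.5) (footprint 17.5×25) is included at this height (area 437.50 mm²); After the difference (first − rest): starting from that combined region (21.64 mm²), the 17.5×25 cube at (4, 1.5) partially overlaps it — only the 10.00 mm² overlap (of its 437.50 mm²) is removed, clipping the outline — area = 11.64 mm². Checking containment: the cross-section at z = 7.68 is a subset of the cross-section at z = 6.4.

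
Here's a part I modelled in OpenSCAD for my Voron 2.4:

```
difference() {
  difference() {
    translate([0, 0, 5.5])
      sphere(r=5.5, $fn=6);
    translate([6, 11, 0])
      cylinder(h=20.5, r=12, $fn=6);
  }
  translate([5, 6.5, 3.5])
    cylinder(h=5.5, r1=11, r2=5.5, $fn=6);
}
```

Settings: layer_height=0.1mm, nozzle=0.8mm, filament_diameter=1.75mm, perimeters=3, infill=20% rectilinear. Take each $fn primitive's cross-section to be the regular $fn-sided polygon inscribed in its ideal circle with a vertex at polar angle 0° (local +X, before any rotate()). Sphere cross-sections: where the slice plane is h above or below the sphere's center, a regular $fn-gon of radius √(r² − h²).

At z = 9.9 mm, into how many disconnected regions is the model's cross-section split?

1

At z = 9.9 mm: the r=5.5 sphere slices to a regular 6-gon of circumradius 3.300 (√(r²−h²) with h=4.4 from center); the r=12 cylinder at (6, 11) contributes a regular 6-gon of circumradius 12; After the difference (first − rest): starting from the r=5.5 sphere, the r=12 cylinder at (6, 11) partially overlaps it — only the 6.64 mm² overlap (of its 374.12 mm²) is removed, clipping the outline — 1 connected region; the cone at (5, 6.5) is not intersected at this z (z outside [3.5, 9]); Subtracting the remaining from the first: none of the subtracted shapes is present at this height, so that combined region is unchanged — 1 connected region. The result has 1 disconnected region.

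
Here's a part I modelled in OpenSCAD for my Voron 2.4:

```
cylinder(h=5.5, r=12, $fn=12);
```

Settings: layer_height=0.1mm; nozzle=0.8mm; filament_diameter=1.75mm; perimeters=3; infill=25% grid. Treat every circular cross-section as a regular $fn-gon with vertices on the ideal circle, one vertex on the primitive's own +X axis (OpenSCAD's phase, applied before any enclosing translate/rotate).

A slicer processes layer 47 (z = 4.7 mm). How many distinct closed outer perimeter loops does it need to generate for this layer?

1

At z = 4.7 mm: the cylinder: section is a regular 12-gon, circumradius r=12. The result has 1 disconnected region.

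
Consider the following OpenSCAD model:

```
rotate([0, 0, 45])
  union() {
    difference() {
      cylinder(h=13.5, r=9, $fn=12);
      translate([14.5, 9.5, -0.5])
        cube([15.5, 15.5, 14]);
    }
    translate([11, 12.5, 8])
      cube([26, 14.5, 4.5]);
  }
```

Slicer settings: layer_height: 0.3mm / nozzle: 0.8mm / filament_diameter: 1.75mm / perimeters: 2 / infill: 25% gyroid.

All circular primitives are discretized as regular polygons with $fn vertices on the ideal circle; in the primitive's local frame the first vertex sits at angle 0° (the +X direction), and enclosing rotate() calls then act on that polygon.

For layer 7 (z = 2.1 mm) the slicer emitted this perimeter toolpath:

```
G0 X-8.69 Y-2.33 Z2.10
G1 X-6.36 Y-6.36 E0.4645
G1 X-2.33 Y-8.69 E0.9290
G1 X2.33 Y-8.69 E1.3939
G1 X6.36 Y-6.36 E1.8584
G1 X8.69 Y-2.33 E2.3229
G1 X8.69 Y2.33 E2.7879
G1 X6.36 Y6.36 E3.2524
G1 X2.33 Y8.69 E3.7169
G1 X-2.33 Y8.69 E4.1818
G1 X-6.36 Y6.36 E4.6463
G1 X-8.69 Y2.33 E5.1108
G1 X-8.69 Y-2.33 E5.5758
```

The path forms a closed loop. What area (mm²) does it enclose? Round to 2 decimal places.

Apply the shoelace formula to the sequence of (X, Y) vertices; enclosed area = 242.79 mm².

242.79 mm²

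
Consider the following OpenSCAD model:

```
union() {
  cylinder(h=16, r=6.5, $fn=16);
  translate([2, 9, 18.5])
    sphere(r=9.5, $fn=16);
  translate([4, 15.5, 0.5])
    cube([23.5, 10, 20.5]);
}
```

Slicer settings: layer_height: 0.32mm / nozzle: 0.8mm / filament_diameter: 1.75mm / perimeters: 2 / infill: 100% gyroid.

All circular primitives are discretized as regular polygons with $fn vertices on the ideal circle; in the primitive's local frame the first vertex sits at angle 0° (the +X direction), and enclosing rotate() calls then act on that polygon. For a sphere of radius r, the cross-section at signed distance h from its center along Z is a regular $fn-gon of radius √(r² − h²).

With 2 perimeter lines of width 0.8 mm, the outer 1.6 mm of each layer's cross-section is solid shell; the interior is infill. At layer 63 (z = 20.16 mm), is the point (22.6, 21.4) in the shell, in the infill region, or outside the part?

At z = 20.16 mm: the cylinder does not reach this height (z outside [0, 16]); the r=9.5 sphere at (2, 9) contributes a regular 16-gon of circumradius √(9.5²−1.66²) = 9.354; the 23.5×10 cube at (4, 15.5) contributes its full rectangle; Taking the union: the regions partially overlap (shared area 7.06 mm²), so overlapping operands fuse into one piece — 1 connected region. Overall, the cross-section is a single solid region. The nearest boundary edge runs (4.00, 25.50)→(27.50, 25.50); distance from the point to it = 4.10 mm. The point is inside the cross-section and 4.10 mm from the nearest boundary — more than the 1.6 mm shell width (2 × 0.8), so it's in the infill interior.

infill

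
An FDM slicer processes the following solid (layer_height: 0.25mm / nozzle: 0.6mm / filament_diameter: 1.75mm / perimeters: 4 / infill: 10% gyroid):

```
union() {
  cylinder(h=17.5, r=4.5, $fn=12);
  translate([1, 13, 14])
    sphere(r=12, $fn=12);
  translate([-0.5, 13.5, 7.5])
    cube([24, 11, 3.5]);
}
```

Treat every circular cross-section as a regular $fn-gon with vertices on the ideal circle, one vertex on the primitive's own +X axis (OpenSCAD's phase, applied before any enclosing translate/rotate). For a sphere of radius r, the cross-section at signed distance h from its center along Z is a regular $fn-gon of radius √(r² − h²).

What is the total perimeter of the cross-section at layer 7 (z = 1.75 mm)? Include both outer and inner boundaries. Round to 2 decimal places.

27.95 mm

At z = 1.75 mm: the cylinder: section is a regular 12-gon, circumradius r=4.5 (perimeter = 2·12·4.500·sin(180°/12) = 27.95 mm); the sphere at (1, 13) does not reach this height (|z−center|=12.250 > r=12); the cube at (-0.5, 13.5) is absent (z outside [7.5, 11]); Combining (union): only the r=4.5 cylinder is present, so the union is just that shape — boundary = 27.95 mm. Overall, the cross-section is a single solid region. Total boundary length (outer) = 27.95 mm.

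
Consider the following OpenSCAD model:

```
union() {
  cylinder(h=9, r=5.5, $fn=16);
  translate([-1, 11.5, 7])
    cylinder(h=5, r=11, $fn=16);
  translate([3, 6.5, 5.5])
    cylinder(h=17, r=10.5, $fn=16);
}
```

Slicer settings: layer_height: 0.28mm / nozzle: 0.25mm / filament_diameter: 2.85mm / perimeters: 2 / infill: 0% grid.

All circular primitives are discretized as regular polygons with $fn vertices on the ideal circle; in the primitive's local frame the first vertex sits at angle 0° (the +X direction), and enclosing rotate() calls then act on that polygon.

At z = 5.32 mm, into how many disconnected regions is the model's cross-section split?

1

At z = 5.32 mm: the r=5.5 cylinder gives a regular 16-gon of circumradius 5.5 (constant along its height); the cylinder at (-1, 11.5) is absent (z outside [7, 12]); the cylinder at (3, 6.5) does not reach this height (z outside [5.5, 22.5]); Merging all regions: only the r=5.5 cylinder is present, so the union is just that shape — 1 connected region. The result has 1 disconnected region.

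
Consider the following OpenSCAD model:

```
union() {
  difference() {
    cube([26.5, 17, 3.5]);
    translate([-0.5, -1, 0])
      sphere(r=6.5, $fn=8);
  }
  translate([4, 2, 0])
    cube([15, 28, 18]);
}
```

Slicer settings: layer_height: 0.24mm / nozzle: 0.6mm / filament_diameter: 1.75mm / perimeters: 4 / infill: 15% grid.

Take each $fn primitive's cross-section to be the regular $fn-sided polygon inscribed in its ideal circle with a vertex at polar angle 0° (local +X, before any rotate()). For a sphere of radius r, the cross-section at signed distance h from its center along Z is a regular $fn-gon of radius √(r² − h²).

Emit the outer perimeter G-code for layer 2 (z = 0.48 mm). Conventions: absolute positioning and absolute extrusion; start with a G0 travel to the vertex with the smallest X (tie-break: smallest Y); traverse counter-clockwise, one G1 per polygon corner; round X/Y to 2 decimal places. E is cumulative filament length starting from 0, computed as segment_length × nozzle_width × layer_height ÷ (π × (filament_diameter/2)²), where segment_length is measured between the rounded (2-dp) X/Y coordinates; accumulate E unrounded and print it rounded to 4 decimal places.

G0 X0.00 Y5.28 Z0.48
G1 X4.00 Y3.62 E0.2593
G1 X4.00 Y2.00 E0.3563
G1 X4.74 Y2.00 E0.4006
G1 X5.57 Y0.00 E0.5302
G1 X26.50 Y0.00 E1.7832
G1 X26.50 Y17.00 E2.8010
G1 X19.00 Y17.00 E3.2500
G1 X19.00 Y30.00 E4.0283
G1 X4.00 Y30.00 E4.9263
G1 X4.00 Y17.00 E5.7046
G1 X0.00 Y17.00 E5.9441
G1 X0.00 Y5.28 E6.6457

At z = 0.48 mm: the cube (footprint 26.5×17) is included at this height; the r=6.5 sphere at (-0.5, -1) slices to a regular 8-gon of circumradius 6.482 (√(r²−h²) with h=0.48 from center); Taking the first minus the rest: starting from the 26.5×17 cube, the r=6.5 sphere at (-0.5, -1) partially overlaps it — only the 20.75 mm² overlap (of its 118.85 mm²) is removed, clipping the outline — 1 connected region; the 15×28 cube at (4, 2) contributes its full rectangle; Merging all regions: the regions partially overlap (shared area 224.35 mm²), so overlapping operands fuse into one piece — 1 connected region. The outline is a single polygon with 12 vertices. Extrusion per mm of travel: 0.6 × 0.24 / (π × 0.875²) = 0.059868. Accumulating E over each segment gives final E = 6.6457.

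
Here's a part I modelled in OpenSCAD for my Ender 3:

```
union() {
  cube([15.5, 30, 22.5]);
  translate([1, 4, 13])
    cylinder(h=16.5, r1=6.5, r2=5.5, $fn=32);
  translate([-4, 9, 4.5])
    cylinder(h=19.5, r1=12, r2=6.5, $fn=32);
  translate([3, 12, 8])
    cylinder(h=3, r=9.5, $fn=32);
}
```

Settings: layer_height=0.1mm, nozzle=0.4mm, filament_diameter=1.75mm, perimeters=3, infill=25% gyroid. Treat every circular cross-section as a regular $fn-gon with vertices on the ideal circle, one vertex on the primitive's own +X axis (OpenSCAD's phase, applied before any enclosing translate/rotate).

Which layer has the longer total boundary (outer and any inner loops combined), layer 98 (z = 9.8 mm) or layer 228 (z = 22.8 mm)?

layer 98 (z = 9.8 mm)

Layer 98 (z = 9.8): the cube (footprint 15.5×30) is included at this height (perimeter 91.00 mm); the cone at (1, 4) is not intersected at this z (z outside [13, 29.5]); the cone at (-4, 9): at t=0.272 of its height the radius interpolates to r₁+(r₂−r₁)t = 10.505, giving a regular 32-gon of that circumradius (perimeter = 2·32·10.505·sin(180°/32) = 65.90 mm); the r=9.5 cylinder at (3, 12) gives a regular 32-gon of circumradius 9.5 (constant along its height) (perimeter = 2·32·9.500·sin(180°/32) = 59.59 mm); Taking the union: the regions partially overlap (shared area 368.34 mm²), so the edge portions inside another operand are dropped and the merged outline is re-measured after clipping — boundary = 111.69 mm. So its perimeter = 111.69 mm. Layer 228 (z = 22.8): the cube does not reach this height (z outside [0, 22.5]); the cone at (1, 4) contributes a regular 32-gon of circumradius 5.906 (interpolated between r1=6.5 and r2=5.5 at t=0.594) (perimeter = 2·32·5.906·sin(180°/32) = 37.05 mm); the cone at (-4, 9): at t=0.938 of its height the radius interpolates to r₁+(r₂−r₁)t = 6.838, giving a regular 32-gon of that circumradius (perimeter = 2·32·6.838·sin(180°/32) = 42.90 mm); the cylinder at (3, 12) does not reach this height (z outside [8, 11]); Merging all regions: the regions partially overlap (shared area 41.58 mm²), so the edge portions inside another operand are dropped and the merged outline is re-measured after clipping — boundary = 55.12 mm. So its perimeter = 55.12 mm. Layer 98 is larger (111.69 vs 55.12 mm).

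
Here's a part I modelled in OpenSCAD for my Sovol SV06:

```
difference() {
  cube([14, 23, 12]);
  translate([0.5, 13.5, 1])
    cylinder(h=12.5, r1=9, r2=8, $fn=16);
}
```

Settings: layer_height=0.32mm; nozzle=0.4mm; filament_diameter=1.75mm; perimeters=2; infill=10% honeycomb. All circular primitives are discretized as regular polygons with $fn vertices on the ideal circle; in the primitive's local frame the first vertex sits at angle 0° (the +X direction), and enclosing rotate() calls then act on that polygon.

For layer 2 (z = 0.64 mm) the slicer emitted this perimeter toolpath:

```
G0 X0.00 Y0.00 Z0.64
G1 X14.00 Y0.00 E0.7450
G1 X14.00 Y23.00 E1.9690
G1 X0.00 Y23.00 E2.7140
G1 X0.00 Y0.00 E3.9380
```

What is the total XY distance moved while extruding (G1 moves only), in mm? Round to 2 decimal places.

74.00 mm

Sum the Euclidean lengths of each G1 segment: total = 74.00 mm.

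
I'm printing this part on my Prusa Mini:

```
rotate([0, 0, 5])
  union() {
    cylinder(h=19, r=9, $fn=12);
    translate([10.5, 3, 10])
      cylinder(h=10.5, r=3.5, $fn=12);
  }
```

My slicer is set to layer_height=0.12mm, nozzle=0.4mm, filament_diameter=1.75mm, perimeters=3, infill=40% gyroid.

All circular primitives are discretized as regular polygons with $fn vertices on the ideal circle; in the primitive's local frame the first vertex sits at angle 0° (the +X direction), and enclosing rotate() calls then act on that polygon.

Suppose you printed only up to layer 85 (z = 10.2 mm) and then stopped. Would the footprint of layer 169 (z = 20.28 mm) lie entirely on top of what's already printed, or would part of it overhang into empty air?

entirely on top

Compare the two slices. At z = 10.2: the cylinder: section is a regular 12-gon, circumradius r=9 (area = (12/2)·9.000²·sin(360°/12) = 243.00 mm²); the r=3.5 cylinder at (10.5, 3) contributes a regular 12-gon of circumradius 3.5 (area = (12/2)·3.500²·sin(360°/12) = 36.75 mm²); Combining (union): the regions partially overlap — summed areas 279.75 mm² minus the doubly-counted overlap 4.28 mm² gives 275.47 mm² — area = 275.47 mm²; (whole slice rotated 5° about Z — lengths, areas and connectivity unchanged). At z = 20.28: the cylinder is absent (z outside [0, 19]); the r=3.5 cylinder at (10.5, 3) contributes a regular 12-gon of circumradius 3.5 (area = (12/2)·3.500²·sin(360°/12) = 36.75 mm²); Taking the union: only the r=3.5 cylinder at (10.5, 3) is present, so the union is just that shape — area = 36.75 mm²; (whole slice rotated 5° about Z — lengths, areas and connectivity unchanged). Checking containment: the cross-section at z = 20.28 is a subset of the cross-section at z = 10.2.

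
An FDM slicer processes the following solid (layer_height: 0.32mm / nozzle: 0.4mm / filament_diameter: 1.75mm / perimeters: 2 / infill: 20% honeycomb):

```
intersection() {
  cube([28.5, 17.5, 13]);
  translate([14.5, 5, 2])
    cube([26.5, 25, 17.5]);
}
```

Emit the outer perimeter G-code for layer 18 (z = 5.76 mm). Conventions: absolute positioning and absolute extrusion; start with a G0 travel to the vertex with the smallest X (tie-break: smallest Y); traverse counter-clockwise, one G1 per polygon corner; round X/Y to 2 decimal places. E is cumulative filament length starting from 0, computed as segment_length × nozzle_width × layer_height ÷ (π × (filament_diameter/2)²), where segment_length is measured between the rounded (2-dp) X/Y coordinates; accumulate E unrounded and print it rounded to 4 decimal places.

G0 X14.50 Y5.00 Z5.76
G1 X28.50 Y5.00 E0.7450
G1 X28.50 Y17.50 E1.4102
G1 X14.50 Y17.50 E2.1553
G1 X14.50 Y5.00 E2.8205

At z = 5.76 mm: the cube (footprint 28.5×17.5) is included at this height; the 26.5×25 cube at (14.5, 5) contributes its full rectangle; Taking the intersection: the 26.5×25 cube at (14.5, 5) partially overlaps the 28.5×17.5 cube; clipping to the common part keeps 175.00 mm² — 1 connected region. The outline is a single polygon with 4 vertices. Extrusion per mm of travel: 0.4 × 0.32 / (π × 0.875²) = 0.053216. Accumulating E over each segment gives final E = 2.8205.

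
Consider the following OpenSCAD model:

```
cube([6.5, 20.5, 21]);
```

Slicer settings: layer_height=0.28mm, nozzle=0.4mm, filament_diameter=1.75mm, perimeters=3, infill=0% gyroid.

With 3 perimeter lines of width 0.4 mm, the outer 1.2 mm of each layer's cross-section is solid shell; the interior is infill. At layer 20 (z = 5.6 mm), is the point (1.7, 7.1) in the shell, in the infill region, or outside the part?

At z = 5.6 mm: the 6.5×20.5 cube contributes its full rectangle. Overall, the cross-section is a single solid region. The nearest boundary edge runs (0.00, 20.50)→(0.00, 0.00); distance from the point to it = 1.70 mm. The point is inside the cross-section and 1.70 mm from the nearest boundary — more than the 1.2 mm shell width (3 × 0.4), so it's in the infill interior.

infill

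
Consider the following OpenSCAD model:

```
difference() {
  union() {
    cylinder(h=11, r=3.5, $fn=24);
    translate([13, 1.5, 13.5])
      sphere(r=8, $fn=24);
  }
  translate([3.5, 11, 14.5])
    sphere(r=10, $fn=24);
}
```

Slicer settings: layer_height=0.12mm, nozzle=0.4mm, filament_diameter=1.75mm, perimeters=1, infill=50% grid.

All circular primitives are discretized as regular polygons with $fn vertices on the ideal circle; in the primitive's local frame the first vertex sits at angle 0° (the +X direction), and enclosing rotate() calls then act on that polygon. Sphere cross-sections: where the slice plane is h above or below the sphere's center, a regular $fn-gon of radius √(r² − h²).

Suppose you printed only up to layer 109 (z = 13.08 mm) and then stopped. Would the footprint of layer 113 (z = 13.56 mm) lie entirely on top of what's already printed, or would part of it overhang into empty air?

Compare the two slices. At z = 13.08: the cylinder is not intersected at this z (z outside [0, 11]); the r=8 sphere at (13, 1.5) slices to a regular 24-gon of circumradius 7.989 (√(r²−h²) with h=0.42 from center) (area = (24/2)·7.989²·sin(360°/24) = 198.23 mm²); Merging all regions: only the r=8 sphere at (13, 1.5) is present, so the union is just that shape — area = 198.23 mm²; the r=10 sphere at (3.5, 11) slices to a regular 24-gon of circumradius 9.899 (√(r²−h²) with h=1.42 from center) (area = (24/2)·9.899²·sin(360°/24) = 304.32 mm²); Taking the first minus the rest: starting from that combined region (198.23 mm²), the r=10 sphere at (3.5, 11) partially overlaps it — only the 34.48 mm² overlap (of its 304.32 mm²) is removed, clipping the outline — area = 163.75 mm². At z = 13.56: the cylinder does not reach this height (z outside [0, 11]); the r=8 sphere at (13, 1.5) contributes a regular 24-gon of circumradius √(8²−0.06²) = 8.000 (area = (24/2)·8.000²·sin(360°/24) = 198.76 mm²); Combining (union): only the r=8 sphere at (13, 1.5) is present, so the union is just that shape — area = 198.76 mm²; the r=10 sphere at (3.5, 11) slices to a regular 24-gon of circumradius 9.956 (√(r²−h²) with h=0.94 from center) (area = (24/2)·9.956²·sin(360°/24) = 307.84 mm²); After the difference (first − rest): starting from the result so far (198.76 mm²), the r=10 sphere at (3.5, 11) partially overlaps it — only the 35.32 mm² overlap (of its 307.84 mm²) is removed, clipping the outline — area = 163.44 mm². Checking containment: the cross-section at z = 13.56 is a subset of the cross-section at z = 13.08.

entirely on top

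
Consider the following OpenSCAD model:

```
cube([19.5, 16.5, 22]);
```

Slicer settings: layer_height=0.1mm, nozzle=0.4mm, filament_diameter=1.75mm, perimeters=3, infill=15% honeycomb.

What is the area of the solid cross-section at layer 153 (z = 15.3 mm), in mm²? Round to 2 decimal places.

321.75 mm²

At z = 15.3 mm: the cube is present — its section is the full 19.5×16.5 rectangle (area 321.75 mm²). Overall, the cross-section is a single solid region. Net area = 321.75 mm².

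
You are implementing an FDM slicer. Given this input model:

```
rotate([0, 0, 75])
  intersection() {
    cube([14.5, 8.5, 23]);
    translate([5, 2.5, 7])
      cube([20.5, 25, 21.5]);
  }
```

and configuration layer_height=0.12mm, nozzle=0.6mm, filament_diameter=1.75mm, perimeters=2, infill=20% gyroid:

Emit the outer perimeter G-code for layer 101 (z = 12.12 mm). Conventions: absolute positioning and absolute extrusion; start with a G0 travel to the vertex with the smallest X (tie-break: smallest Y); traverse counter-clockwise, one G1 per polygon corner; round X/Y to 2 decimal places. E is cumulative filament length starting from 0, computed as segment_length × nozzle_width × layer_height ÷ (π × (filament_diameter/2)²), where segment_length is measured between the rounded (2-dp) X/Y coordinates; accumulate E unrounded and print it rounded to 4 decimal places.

At z = 12.12 mm: the cube (footprint 14.5×8.5) is included at this height; the cube at (5, 2.5) (footprint 20.5×25) is included at this height; Taking the intersection: the 20.5×25 cube at (5, 2.5) partially overlaps the 14.5×8.5 cube; clipping to the common part keeps 57.00 mm² — 1 connected region; (whole slice rotated 75° about Z — lengths, areas and connectivity unchanged). The outline is a single polygon with 4 vertices. Extrusion per mm of travel: 0.6 × 0.12 / (π × 0.875²) = 0.029934. Accumulating E over each segment gives final E = 0.9282.

G0 X-6.92 Y7.03 Z12.12
G1 X-1.12 Y5.48 E0.1797
G1 X1.34 Y14.65 E0.4639
G1 X-4.46 Y16.21 E0.6437
G1 X-6.92 Y7.03 E0.9282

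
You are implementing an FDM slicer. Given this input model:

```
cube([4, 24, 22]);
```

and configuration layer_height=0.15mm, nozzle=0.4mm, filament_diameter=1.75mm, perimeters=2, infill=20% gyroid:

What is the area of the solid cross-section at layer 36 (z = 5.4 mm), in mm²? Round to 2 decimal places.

At z = 5.4 mm: the cube (footprint 4×24) is included at this height (area 96.00 mm²). Overall, the cross-section is a single solid region. Net area = 96.00 mm².

96.00 mm²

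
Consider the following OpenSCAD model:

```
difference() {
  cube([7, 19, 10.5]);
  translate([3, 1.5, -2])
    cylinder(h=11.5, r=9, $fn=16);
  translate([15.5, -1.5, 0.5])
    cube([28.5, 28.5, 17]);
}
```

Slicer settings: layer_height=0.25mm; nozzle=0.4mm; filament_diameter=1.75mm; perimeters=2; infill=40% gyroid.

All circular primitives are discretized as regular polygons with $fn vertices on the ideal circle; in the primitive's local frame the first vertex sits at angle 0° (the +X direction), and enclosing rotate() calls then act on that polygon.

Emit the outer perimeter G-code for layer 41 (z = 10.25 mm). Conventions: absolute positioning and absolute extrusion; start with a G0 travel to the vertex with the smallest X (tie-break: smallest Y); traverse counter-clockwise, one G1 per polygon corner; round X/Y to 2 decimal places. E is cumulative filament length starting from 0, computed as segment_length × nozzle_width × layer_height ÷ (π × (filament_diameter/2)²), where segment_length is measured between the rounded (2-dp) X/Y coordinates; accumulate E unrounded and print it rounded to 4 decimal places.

At z = 10.25 mm: the 7×19 cube contributes its full rectangle; the cylinder at (3, 1.5) does not reach this height (z outside [-2, 9.5]); the cube at (15.5, -1.5) (footprint 28.5×28.5) is included at this height; Taking the first minus the rest: starting from the 7×19 cube, the 28.5×28.5 cube at (15.5, -1.5) misses the remaining region (no effect) — 1 connected region. The outline is a single polygon with 4 vertices. Extrusion per mm of travel: 0.4 × 0.25 / (π × 0.875²) = 0.041575. Accumulating E over each segment gives final E = 2.1619.

G0 X0.00 Y0.00 Z10.25
G1 X7.00 Y0.00 E0.2910
G1 X7.00 Y19.00 E1.0810
G1 X0.00 Y19.00 E1.3720
G1 X0.00 Y0.00 E2.1619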